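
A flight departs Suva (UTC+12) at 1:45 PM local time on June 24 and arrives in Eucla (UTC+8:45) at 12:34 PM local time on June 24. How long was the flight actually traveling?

2 hours 4 minutes

Eucla is 3:15 behind Suva.
Clock-face elapsed time (ignoring zones) is −1 hour 11 minutes.
Actual elapsed = −1 hour 11 minutes + 3:15 = 2 hours 4 minutes.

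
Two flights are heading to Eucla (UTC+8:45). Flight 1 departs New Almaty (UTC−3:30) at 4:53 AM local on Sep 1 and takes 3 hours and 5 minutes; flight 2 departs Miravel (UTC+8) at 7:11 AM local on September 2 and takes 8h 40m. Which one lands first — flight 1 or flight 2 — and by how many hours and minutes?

the first, by 20 hours 23 minutes

Flight 1 in UTC: 4:53 AM + 3:30 = 8:23 AM on Sep 1.
+3 hours 5 minutes → arrive 11:28 AM UTC on Sep 1.
Flight 2 in UTC: 7:11 AM − 8:00 = 11:11 PM on Sep 1.
+8 hours 40 minutes → arrive 7:51 AM UTC on Sep 2.
Flight 1 lands earlier by 20 hours 23 minutes.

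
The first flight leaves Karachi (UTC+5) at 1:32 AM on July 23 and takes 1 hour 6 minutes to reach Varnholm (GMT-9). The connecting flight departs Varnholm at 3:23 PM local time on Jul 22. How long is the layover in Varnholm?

Convert departure to UTC: 1:32 AM − 5:00 = 8:32 PM UTC on Jul 22.
Add 1 hour and 6 minutes flight time → 9:38 PM UTC.
Varnholm is UTC−9:00, so local arrival = 9:38 PM − 9:00 = 12:38 PM on Jul 22.
Layover = 3:23 PM − 12:38 PM = 2 hours 45 minutes.

2 hours 45 minutes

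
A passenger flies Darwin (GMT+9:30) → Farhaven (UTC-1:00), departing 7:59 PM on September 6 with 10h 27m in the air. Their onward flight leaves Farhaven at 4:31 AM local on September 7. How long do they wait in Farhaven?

Convert departure to UTC: 7:59 PM − 9:30 = 10:29 AM UTC on Sep 6.
Add 10 hours 27 minutes flight time → 8:56 PM UTC.
Farhaven is UTC−1:00, so local arrival = 8:56 PM − 1:00 = 7:56 PM on Sep 6.
Layover = 4:31 AM − 7:56 PM (+1 day) = 8 hours 35 minutes.

8 hours 35 minutes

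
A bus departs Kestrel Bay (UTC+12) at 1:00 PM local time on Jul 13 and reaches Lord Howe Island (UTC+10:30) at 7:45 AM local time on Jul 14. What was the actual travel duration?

Departure in UTC: 1:00 PM − 12:00 = 1:00 AM on Jul 13.
Arrival in UTC: 7:45 AM − 10:30 = 9:15 PM on Jul 13.
Elapsed = 9:15 PM − 1:00 AM = 20 hours 15 minutes.

20 hours 15 minutes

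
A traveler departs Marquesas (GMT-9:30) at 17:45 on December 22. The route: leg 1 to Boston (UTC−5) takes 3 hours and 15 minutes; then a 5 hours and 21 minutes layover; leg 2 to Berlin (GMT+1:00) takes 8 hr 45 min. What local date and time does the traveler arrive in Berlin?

21:36 on December 23

Convert departure to UTC: 17:45 + 9:30 = 03:15 UTC on Dec 23.
Add 3 hours 15 minutes leg 1 → 06:30 UTC.
Add 5 hours 21 minutes layover in Boston → 11:51 UTC.
Add 8 hours 45 minutes leg 2 → 20:36 UTC.
Berlin is UTC+1:00, so local arrival = 20:36 + 1:00 = 21:36 on Dec 23.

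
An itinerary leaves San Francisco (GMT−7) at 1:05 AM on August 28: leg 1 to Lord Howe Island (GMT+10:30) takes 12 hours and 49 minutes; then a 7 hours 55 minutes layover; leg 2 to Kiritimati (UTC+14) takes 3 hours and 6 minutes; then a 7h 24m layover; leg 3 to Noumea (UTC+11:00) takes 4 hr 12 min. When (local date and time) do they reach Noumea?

6:31 AM on August 30

Convert departure to UTC: 1:05 AM + 7:00 = 8:05 AM UTC on Aug 28.
Add 12 hours 49 minutes leg 1 → 8:54 PM UTC.
Add 7 hours 55 minutes layover in Lord Howe Island → 4:49 AM UTC (Aug 29).
Add 3 hours and 6 minutes leg 2 → 7:55 AM UTC.
Add 7 hours and 24 minutes layover in Kiritimati → 3:19 PM UTC.
Add 4 hours 12 minutes leg 3 → 7:31 PM UTC.
Noumea is UTC+11:00, so local arrival = 7:31 PM + 11:00 = 6:31 AM on Aug 30.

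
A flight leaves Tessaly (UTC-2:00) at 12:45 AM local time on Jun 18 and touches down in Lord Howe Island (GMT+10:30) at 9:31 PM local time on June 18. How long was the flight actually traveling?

8 hours 16 minutes

Departure in UTC: 12:45 AM + 2:00 = 2:45 AM on Jun 18.
Arrival in UTC: 9:31 PM − 10:30 = 11:01 AM on Jun 18.
Elapsed = 11:01 AM − 2:45 AM = 8 hours 16 minutes.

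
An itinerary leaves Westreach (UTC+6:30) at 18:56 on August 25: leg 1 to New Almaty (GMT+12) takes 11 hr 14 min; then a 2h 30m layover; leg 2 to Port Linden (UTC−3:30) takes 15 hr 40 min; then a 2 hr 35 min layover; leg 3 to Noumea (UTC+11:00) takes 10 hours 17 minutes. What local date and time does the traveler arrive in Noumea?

Convert departure to UTC: 18:56 − 6:30 = 12:26 UTC on Aug 25.
Add 11 hours 14 minutes leg 1 → 23:40 UTC.
Add 2 hours and 30 minutes layover in New Almaty → 02:10 UTC (Aug 26).
Add 15 hours and 40 minutes leg 2 → 17:50 UTC.
Add 2 hours and 35 minutes layover in Port Linden → 20:25 UTC.
Add 10 hours and 17 minutes leg 3 → 06:42 UTC (Aug 27).
Noumea is UTC+11:00, so local arrival = 06:42 + 11:00 = 17:42 on Aug 27.

17:42 on Aug 27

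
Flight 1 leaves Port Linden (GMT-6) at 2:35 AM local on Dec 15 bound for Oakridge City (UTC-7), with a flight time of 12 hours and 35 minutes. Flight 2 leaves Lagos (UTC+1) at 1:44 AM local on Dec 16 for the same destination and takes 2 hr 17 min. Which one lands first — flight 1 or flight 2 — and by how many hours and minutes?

the first, by 5 hours 51 minutes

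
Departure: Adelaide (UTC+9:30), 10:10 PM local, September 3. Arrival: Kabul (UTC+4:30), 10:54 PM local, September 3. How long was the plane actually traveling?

5 hours 44 minutes

Departure in UTC: 10:10 PM − 9:30 = 12:40 PM on Sep 3.
Arrival in UTC: 10:54 PM − 4:30 = 6:24 PM on Sep 3.
Elapsed = 6:24 PM − 12:40 PM = 5 hours 44 minutes.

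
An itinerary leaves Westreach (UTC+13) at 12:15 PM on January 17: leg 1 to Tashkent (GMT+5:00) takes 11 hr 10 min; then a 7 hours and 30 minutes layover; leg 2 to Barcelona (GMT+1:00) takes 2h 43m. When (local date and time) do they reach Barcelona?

Convert departure to UTC: 12:15 PM − 13:00 = 11:15 PM UTC on Jan 16.
Add 11 hours and 10 minutes leg 1 → 10:25 AM UTC (Jan 17).
Add 7 hours 30 minutes layover in Tashkent → 5:55 PM UTC.
Add 2 hours 43 minutes leg 2 → 8:38 PM UTC.
Barcelona is UTC+1:00, so local arrival = 8:38 PM + 1:00 = 9:38 PM on Jan 17.

9:38 PM on Jan 17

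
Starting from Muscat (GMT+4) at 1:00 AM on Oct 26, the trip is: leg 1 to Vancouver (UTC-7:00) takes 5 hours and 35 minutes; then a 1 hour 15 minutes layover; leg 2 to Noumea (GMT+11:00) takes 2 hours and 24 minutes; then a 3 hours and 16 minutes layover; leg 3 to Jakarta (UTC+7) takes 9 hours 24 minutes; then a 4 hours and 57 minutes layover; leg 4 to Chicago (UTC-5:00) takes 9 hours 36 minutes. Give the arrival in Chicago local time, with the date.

4:27 AM on Oct 27

Convert departure to UTC: 1:00 AM − 4:00 = 9:00 PM UTC on Oct 25.
Add 5 hours 35 minutes leg 1 → 2:35 AM UTC (Oct 26).
Add 1 hour and 15 minutes layover in Vancouver → 3:50 AM UTC.
Add 2 hours 24 minutes leg 2 → 6:14 AM UTC.
Add 3 hours 16 minutes layover in Noumea → 9:30 AM UTC.
Add 9 hours and 24 minutes leg 3 → 6:54 PM UTC.
Add 4 hours and 57 minutes layover in Jakarta → 11:51 PM UTC.
Add 9 hours 36 minutes leg 4 → 9:27 AM UTC (Oct 27).
Chicago is UTC−5:00, so local arrival = 9:27 AM − 5:00 = 4:27 AM on Oct 27.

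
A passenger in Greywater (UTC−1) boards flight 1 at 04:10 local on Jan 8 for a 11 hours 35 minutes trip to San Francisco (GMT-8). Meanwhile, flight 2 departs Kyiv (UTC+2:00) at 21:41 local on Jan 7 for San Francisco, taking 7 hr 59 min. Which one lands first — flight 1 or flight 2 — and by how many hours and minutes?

Flight 1 in UTC: 04:10 + 1:00 = 05:10 on Jan 8.
+11 hours 35 minutes → arrive 16:45 UTC on Jan 8.
Flight 2 in UTC: 21:41 − 2:00 = 19:41 on Jan 7.
+7 hours and 59 minutes → arrive 03:40 UTC on Jan 8.
Flight 2 lands earlier by 13 hours 5 minutes.

the second, by 13 hours 5 minutes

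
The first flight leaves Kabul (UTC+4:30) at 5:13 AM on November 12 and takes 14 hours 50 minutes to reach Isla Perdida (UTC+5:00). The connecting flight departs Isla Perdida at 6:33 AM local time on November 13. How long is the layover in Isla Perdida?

10 hours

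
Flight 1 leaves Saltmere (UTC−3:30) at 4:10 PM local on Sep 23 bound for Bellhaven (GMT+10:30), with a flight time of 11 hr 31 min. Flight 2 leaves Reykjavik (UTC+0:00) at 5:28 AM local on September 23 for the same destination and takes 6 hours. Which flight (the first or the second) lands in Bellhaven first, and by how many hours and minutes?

Flight 1 in UTC: 4:10 PM + 3:30 = 7:40 PM on Sep 23.
+11 hours and 31 minutes → arrive 7:11 AM UTC on Sep 24.
Flight 2 departs at 5:28 AM UTC (Sep 23).
+6 hours → arrive 11:28 AM UTC on Sep 23.
Flight 2 lands earlier by 19 hours 43 minutes.

the second, by 19 hours 43 minutes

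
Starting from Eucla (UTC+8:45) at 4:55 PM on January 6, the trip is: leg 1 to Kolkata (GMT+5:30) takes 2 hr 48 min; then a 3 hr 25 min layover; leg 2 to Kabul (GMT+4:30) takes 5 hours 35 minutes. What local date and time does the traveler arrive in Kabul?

12:28 AM on January 7

Convert departure to UTC: 4:55 PM − 8:45 = 8:10 AM UTC on Jan 6.
Add 2 hours 48 minutes leg 1 → 10:58 AM UTC.
Add 3 hours and 25 minutes layover in Kolkata → 2:23 PM UTC.
Add 5 hours and 35 minutes leg 2 → 7:58 PM UTC.
Kabul is UTC+4:30, so local arrival = 7:58 PM + 4:30 = 12:28 AM on Jan 7.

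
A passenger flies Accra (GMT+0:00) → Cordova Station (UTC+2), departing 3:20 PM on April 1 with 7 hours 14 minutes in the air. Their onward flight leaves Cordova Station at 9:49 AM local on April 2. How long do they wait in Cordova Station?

Accra is at UTC+0, so departure is already 3:20 PM UTC on Apr 1.
Add 7 hours 14 minutes flight time → 10:34 PM UTC.
Cordova Station is UTC+2:00, so local arrival = 10:34 PM + 2:00 = 12:34 AM on Apr 2.
Layover = 9:49 AM − 12:34 AM = 9 hours 15 minutes.

9 hours 15 minutes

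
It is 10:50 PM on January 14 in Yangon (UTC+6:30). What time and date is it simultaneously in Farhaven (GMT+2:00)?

6:20 PM on Jan 14

In UTC: 10:50 PM − 6:30 = 4:20 PM on Jan 14.
Farhaven is UTC+2:00: 4:20 PM + 2:00 = 6:20 PM on Jan 14.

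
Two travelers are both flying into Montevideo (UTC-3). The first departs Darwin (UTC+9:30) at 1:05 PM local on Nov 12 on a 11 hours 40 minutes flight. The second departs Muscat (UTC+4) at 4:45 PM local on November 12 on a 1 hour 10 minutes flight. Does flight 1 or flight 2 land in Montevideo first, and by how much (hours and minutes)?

the second, by 1 hour 20 minutes

Flight 1 in UTC: 1:05 PM − 9:30 = 3:35 AM on Nov 12.
+11 hours and 40 minutes → arrive 3:15 PM UTC on Nov 12.
Flight 2 in UTC: 4:45 PM − 4:00 = 12:45 PM on Nov 12.
+1 hour 10 minutes → arrive 1:55 PM UTC on Nov 12.
Flight 2 lands earlier by 1 hour 20 minutes.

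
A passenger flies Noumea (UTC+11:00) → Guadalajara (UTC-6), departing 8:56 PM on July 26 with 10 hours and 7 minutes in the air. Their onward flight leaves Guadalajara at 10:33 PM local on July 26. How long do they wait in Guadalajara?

8 hours 30 minutes

Convert departure to UTC: 8:56 PM − 11:00 = 9:56 AM UTC on Jul 26.
Add 10 hours 7 minutes flight time → 8:03 PM UTC.
Guadalajara is UTC−6:00, so local arrival = 8:03 PM − 6:00 = 2:03 PM on Jul 26.
Layover = 10:33 PM − 2:03 PM = 8 hours 30 minutes.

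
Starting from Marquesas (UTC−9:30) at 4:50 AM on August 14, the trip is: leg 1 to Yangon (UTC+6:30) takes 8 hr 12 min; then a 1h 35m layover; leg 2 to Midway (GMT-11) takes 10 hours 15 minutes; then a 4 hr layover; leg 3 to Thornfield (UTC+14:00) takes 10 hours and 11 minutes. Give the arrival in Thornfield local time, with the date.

2:33 PM on August 16

Convert departure to UTC: 4:50 AM + 9:30 = 2:20 PM UTC on Aug 14.
Add 8 hours and 12 minutes leg 1 → 10:32 PM UTC.
Add 1 hour and 35 minutes layover in Yangon → 12:07 AM UTC (Aug 15).
Add 10 hours 15 minutes leg 2 → 10:22 AM UTC.
Add 4 hours layover in Midway → 2:22 PM UTC.
Add 10 hours and 11 minutes leg 3 → 12:33 AM UTC (Aug 16).
Thornfield is UTC+14:00, so local arrival = 12:33 AM + 14:00 = 2:33 PM on Aug 16.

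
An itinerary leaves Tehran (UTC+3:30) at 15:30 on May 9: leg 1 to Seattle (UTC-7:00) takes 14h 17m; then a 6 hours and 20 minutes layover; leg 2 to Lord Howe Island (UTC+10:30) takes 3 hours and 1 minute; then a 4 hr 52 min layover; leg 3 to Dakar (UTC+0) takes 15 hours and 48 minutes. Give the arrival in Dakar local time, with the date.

Convert departure to UTC: 15:30 − 3:30 = 12:00 UTC on May 9.
Add 14 hours and 17 minutes leg 1 → 02:17 UTC (May 10).
Add 6 hours 20 minutes layover in Seattle → 08:37 UTC.
Add 3 hours and 1 minute leg 2 → 11:38 UTC.
Add 4 hours 52 minutes layover in Lord Howe Island → 16:30 UTC.
Add 15 hours and 48 minutes leg 3 → 08:18 UTC (May 11).
Dakar is UTC+0, so local arrival is the same: 08:18 on May 11.

08:18 on May 11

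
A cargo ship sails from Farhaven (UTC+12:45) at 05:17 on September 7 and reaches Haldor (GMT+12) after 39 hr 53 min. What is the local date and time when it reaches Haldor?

Convert departure to UTC: 05:17 − 12:45 = 16:32 UTC on Sep 6.
Add 39 hours 53 minutes travel time → 08:25 UTC (Sep 8).
Haldor is UTC+12:00, so local arrival = 08:25 + 12:00 = 20:25 on Sep 8.

20:25 on Sep 8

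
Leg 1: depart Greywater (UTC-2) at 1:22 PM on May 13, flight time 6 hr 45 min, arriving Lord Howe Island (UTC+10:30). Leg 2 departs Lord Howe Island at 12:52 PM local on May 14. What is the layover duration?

4 hours 15 minutes

Convert departure to UTC: 1:22 PM + 2:00 = 3:22 PM UTC on May 13.
Add 6 hours 45 minutes flight time → 10:07 PM UTC.
Lord Howe Island is UTC+10:30, so local arrival = 10:07 PM + 10:30 = 8:37 AM on May 14.
Layover = 12:52 PM − 8:37 AM = 4 hours 15 minutes.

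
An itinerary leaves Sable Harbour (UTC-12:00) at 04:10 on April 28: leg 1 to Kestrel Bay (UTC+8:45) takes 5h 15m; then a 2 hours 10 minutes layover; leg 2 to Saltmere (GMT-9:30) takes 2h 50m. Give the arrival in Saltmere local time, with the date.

16:55 on Apr 28

Convert departure to UTC: 04:10 + 12:00 = 16:10 UTC on Apr 28.
Add 5 hours 15 minutes leg 1 → 21:25 UTC.
Add 2 hours and 10 minutes layover in Kestrel Bay → 23:35 UTC.
Add 2 hours and 50 minutes leg 2 → 02:25 UTC (Apr 29).
Saltmere is UTC−9:30, so local arrival = 02:25 − 9:30 = 16:55 on Apr 28.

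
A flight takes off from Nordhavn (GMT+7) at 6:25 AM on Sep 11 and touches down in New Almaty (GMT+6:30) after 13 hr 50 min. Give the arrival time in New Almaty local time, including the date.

7:45 PM on September 11

Convert departure to UTC: 6:25 AM − 7:00 = 11:25 PM UTC on Sep 10.
Add 13 hours 50 minutes travel time → 1:15 PM UTC (Sep 11).
New Almaty is UTC+6:30, so local arrival = 1:15 PM + 6:30 = 7:45 PM on Sep 11.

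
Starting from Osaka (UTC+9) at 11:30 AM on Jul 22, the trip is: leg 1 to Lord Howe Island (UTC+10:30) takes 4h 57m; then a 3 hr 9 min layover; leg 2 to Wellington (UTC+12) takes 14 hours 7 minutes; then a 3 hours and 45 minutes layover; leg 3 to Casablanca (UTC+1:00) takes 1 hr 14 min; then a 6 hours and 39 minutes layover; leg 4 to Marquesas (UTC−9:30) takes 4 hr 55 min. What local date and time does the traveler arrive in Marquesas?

Convert departure to UTC: 11:30 AM − 9:00 = 2:30 AM UTC on Jul 22.
Add 4 hours and 57 minutes leg 1 → 7:27 AM UTC.
Add 3 hours and 9 minutes layover in Lord Howe Island → 10:36 AM UTC.
Add 14 hours and 7 minutes leg 2 → 12:43 AM UTC (Jul 23).
Add 3 hours and 45 minutes layover in Wellington → 4:28 AM UTC.
Add 1 hour 14 minutes leg 3 → 5:42 AM UTC.
Add 6 hours and 39 minutes layover in Casablanca → 12:21 PM UTC.
Add 4 hours 55 minutes leg 4 → 5:16 PM UTC.
Marquesas is UTC−9:30, so local arrival = 5:16 PM − 9:30 = 7:46 AM on Jul 23.

7:46 AM on July 23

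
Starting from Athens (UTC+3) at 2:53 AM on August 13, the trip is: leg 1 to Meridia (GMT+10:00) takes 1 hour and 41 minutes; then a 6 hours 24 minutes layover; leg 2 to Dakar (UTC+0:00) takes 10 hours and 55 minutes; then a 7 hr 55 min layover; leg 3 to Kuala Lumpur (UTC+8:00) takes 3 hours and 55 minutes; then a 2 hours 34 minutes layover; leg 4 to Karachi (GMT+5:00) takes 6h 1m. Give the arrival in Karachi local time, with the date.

8:18 PM on August 14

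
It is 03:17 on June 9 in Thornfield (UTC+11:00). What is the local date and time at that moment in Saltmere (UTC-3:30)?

12:47 on Jun 8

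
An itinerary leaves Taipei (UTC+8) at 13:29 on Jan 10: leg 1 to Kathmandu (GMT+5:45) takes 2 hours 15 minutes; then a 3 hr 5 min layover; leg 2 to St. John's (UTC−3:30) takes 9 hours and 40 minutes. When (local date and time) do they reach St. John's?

16:59 on January 10

Convert departure to UTC: 13:29 − 8:00 = 05:29 UTC on Jan 10.
Add 2 hours and 15 minutes leg 1 → 07:44 UTC.
Add 3 hours and 5 minutes layover in Kathmandu → 10:49 UTC.
Add 9 hours 40 minutes leg 2 → 20:29 UTC.
St. John's is UTC−3:30, so local arrival = 20:29 − 3:30 = 16:59 on Jan 10.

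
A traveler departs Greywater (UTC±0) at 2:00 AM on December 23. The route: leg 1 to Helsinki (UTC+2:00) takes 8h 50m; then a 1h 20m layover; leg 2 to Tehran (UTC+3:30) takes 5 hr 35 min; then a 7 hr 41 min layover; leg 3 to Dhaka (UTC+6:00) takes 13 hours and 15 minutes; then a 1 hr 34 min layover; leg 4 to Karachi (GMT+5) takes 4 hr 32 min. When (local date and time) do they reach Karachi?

Greywater is at UTC+0, so departure is already 2:00 AM UTC on Dec 23.
Add 8 hours and 50 minutes leg 1 → 10:50 AM UTC.
Add 1 hour 20 minutes layover in Helsinki → 12:10 PM UTC.
Add 5 hours and 35 minutes leg 2 → 5:45 PM UTC.
Add 7 hours 41 minutes layover in Tehran → 1:26 AM UTC (Dec 24).
Add 13 hours 15 minutes leg 3 → 2:41 PM UTC.
Add 1 hour and 34 minutes layover in Dhaka → 4:15 PM UTC.
Add 4 hours 32 minutes leg 4 → 8:47 PM UTC.
Karachi is UTC+5:00, so local arrival = 8:47 PM + 5:00 = 1:47 AM on Dec 25.

1:47 AM on Dec 25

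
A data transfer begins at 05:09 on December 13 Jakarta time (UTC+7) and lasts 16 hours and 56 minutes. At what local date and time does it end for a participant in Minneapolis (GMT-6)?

09:05 on December 13

Convert start to UTC: 05:09 − 7:00 = 22:09 UTC on Dec 12.
Add 16 hours and 56 minutes duration → 15:05 UTC (Dec 13).
Minneapolis is UTC−6:00, so local end time = 15:05 − 6:00 = 09:05 on Dec 13.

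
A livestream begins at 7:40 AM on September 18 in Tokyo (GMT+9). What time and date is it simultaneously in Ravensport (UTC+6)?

4:40 AM on Sep 18

Ravensport is 3:00 behind Tokyo.
Shift by the zone difference: 7:40 AM − 3:00 = 4:40 AM on Sep 18 in Ravensport.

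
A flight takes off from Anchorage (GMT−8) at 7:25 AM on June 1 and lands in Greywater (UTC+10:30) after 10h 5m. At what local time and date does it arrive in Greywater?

Convert departure to UTC: 7:25 AM + 8:00 = 3:25 PM UTC on Jun 1.
Add 10 hours 5 minutes travel time → 1:30 AM UTC (Jun 2).
Greywater is UTC+10:30, so local arrival = 1:30 AM + 10:30 = 12:00 PM on Jun 2.

12:00 PM on June 2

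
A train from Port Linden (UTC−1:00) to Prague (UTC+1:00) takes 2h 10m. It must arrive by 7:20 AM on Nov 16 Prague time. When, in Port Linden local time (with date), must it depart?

Target arrival in UTC: 7:20 AM − 1:00 = 6:20 AM on Nov 16.
Subtract 2 hours 10 minutes → departure 4:10 AM UTC on Nov 16.
Port Linden is UTC−1:00: 4:10 AM − 1:00 = 3:10 AM on Nov 16.

3:10 AM on November 16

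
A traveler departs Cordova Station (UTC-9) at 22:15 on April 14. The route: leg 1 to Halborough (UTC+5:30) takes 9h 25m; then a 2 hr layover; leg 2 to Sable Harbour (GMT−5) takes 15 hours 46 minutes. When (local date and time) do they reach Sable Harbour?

Convert departure to UTC: 22:15 + 9:00 = 07:15 UTC on Apr 15.
Add 9 hours and 25 minutes leg 1 → 16:40 UTC.
Add 2 hours layover in Halborough → 18:40 UTC.
Add 15 hours 46 minutes leg 2 → 10:26 UTC (Apr 16).
Sable Harbour is UTC−5:00, so local arrival = 10:26 − 5:00 = 05:26 on Apr 16.

05:26 on Apr 16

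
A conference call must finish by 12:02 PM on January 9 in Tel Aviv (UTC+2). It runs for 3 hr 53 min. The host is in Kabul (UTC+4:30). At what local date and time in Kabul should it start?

10:39 AM on January 9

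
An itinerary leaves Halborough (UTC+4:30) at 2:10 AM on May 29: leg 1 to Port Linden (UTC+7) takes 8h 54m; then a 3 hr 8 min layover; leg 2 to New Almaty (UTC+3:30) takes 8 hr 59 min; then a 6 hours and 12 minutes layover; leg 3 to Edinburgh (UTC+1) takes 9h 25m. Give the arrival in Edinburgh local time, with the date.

11:18 AM on May 30

Convert departure to UTC: 2:10 AM − 4:30 = 9:40 PM UTC on May 28.
Add 8 hours and 54 minutes leg 1 → 6:34 AM UTC (May 29).
Add 3 hours 8 minutes layover in Port Linden → 9:42 AM UTC.
Add 8 hours 59 minutes leg 2 → 6:41 PM UTC.
Add 6 hours and 12 minutes layover in New Almaty → 12:53 AM UTC (May 30).
Add 9 hours and 25 minutes leg 3 → 10:18 AM UTC.
Edinburgh is UTC+1:00, so local arrival = 10:18 AM + 1:00 = 11:18 AM on May 30.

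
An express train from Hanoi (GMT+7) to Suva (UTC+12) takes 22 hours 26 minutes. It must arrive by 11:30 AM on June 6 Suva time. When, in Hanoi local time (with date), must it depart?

8:04 AM on June 5

Target arrival in UTC: 11:30 AM − 12:00 = 11:30 PM on Jun 5.
Subtract 22 hours and 26 minutes → departure 1:04 AM UTC on Jun 5.
Hanoi is UTC+7:00: 1:04 AM + 7:00 = 8:04 AM on Jun 5.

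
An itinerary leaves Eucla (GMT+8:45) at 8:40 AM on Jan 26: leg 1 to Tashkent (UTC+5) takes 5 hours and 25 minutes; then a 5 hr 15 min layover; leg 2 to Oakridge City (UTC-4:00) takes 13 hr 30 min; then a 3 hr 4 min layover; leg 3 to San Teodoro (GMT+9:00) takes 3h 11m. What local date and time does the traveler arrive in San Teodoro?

3:20 PM on January 27

Convert departure to UTC: 8:40 AM − 8:45 = 11:55 PM UTC on Jan 25.
Add 5 hours and 25 minutes leg 1 → 5:20 AM UTC (Jan 26).
Add 5 hours 15 minutes layover in Tashkent → 10:35 AM UTC.
Add 13 hours and 30 minutes leg 2 → 12:05 AM UTC (Jan 27).
Add 3 hours and 4 minutes layover in Oakridge City → 3:09 AM UTC.
Add 3 hours and 11 minutes leg 3 → 6:20 AM UTC.
San Teodoro is UTC+9:00, so local arrival = 6:20 AM + 9:00 = 3:20 PM on Jan 27.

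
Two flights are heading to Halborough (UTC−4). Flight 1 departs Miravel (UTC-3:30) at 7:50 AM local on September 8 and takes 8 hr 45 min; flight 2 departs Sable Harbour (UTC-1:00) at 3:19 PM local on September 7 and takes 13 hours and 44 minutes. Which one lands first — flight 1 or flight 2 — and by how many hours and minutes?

the second, by 14 hours 2 minutes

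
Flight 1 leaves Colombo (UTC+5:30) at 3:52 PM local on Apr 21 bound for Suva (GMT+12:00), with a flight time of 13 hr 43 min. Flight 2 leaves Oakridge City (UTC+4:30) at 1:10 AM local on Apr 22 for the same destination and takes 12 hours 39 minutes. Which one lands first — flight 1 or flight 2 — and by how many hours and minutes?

Flight 1 in UTC: 3:52 PM − 5:30 = 10:22 AM on Apr 21.
+13 hours 43 minutes → arrive 12:05 AM UTC on Apr 22.
Flight 2 in UTC: 1:10 AM − 4:30 = 8:40 PM on Apr 21.
+12 hours and 39 minutes → arrive 9:19 AM UTC on Apr 22.
Flight 1 lands earlier by 9 hours 14 minutes.

the first, by 9 hours 14 minutes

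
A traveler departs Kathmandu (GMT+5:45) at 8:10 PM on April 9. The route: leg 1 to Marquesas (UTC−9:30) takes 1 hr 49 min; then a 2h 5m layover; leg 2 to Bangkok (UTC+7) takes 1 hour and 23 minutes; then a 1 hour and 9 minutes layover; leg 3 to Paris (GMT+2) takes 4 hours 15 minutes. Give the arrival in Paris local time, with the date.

3:06 AM on April 10

Convert departure to UTC: 8:10 PM − 5:45 = 2:25 PM UTC on Apr 9.
Add 1 hour and 49 minutes leg 1 → 4:14 PM UTC.
Add 2 hours and 5 minutes layover in Marquesas → 6:19 PM UTC.
Add 1 hour and 23 minutes leg 2 → 7:42 PM UTC.
Add 1 hour 9 minutes layover in Bangkok → 8:51 PM UTC.
Add 4 hours 15 minutes leg 3 → 1:06 AM UTC (Apr 10).
Paris is UTC+2:00, so local arrival = 1:06 AM + 2:00 = 3:06 AM on Apr 10.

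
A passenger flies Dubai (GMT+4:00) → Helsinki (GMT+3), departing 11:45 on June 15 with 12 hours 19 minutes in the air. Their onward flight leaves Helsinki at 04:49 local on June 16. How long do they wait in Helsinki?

5 hours 45 minutes

Convert departure to UTC: 11:45 − 4:00 = 07:45 UTC on Jun 15.
Add 12 hours 19 minutes flight time → 20:04 UTC.
Helsinki is UTC+3:00, so local arrival = 20:04 + 3:00 = 23:04 on Jun 15.
Layover = 04:49 − 23:04 (+1 day) = 5 hours 45 minutes.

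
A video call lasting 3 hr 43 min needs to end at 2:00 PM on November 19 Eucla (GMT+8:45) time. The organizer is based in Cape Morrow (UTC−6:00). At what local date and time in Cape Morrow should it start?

Target end time in UTC: 2:00 PM − 8:45 = 5:15 AM on Nov 19.
Subtract 3 hours 43 minutes → start 1:32 AM UTC on Nov 19.
Cape Morrow is UTC−6:00: 1:32 AM − 6:00 = 7:32 PM on Nov 18.

7:32 PM on November 18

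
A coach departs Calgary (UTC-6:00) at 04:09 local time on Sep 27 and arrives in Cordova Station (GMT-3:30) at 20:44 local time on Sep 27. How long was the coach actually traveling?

14 hours 5 minutes

Departure in UTC: 04:09 + 6:00 = 10:09 on Sep 27.
Arrival in UTC: 20:44 + 3:30 = 00:14 on Sep 28.
Elapsed = 00:14 − 10:09 (+1 day) = 14 hours 5 minutes.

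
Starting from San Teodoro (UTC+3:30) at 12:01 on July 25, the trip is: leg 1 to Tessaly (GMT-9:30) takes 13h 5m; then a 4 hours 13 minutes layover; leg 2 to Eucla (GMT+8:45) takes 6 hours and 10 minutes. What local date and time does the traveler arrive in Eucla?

Convert departure to UTC: 12:01 − 3:30 = 08:31 UTC on Jul 25.
Add 13 hours 5 minutes leg 1 → 21:36 UTC.
Add 4 hours and 13 minutes layover in Tessaly → 01:49 UTC (Jul 26).
Add 6 hours and 10 minutes leg 2 → 07:59 UTC.
Eucla is UTC+8:45, so local arrival = 07:59 + 8:45 = 16:44 on Jul 26.

16:44 on July 26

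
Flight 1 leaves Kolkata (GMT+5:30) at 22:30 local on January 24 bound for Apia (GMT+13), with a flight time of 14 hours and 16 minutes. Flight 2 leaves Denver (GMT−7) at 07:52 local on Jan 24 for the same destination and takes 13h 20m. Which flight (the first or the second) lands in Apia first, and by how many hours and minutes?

the second, by 3 hours 4 minutes

Flight 1 in UTC: 22:30 − 5:30 = 17:00 on Jan 24.
+14 hours 16 minutes → arrive 07:16 UTC on Jan 25.
Flight 2 in UTC: 07:52 + 7:00 = 14:52 on Jan 24.
+13 hours and 20 minutes → arrive 04:12 UTC on Jan 25.
Flight 2 lands earlier by 3 hours 4 minutes.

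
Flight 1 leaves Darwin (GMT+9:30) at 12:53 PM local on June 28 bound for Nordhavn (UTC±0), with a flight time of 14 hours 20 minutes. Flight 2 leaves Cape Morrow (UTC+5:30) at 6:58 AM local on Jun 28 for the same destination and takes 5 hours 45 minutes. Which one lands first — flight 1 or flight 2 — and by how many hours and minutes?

the second, by 10 hours 30 minutes

Flight 1 in UTC: 12:53 PM − 9:30 = 3:23 AM on Jun 28.
+14 hours and 20 minutes → arrive 5:43 PM UTC on Jun 28.
Flight 2 in UTC: 6:58 AM − 5:30 = 1:28 AM on Jun 28.
+5 hours 45 minutes → arrive 7:13 AM UTC on Jun 28.
Flight 2 lands earlier by 10 hours 30 minutes.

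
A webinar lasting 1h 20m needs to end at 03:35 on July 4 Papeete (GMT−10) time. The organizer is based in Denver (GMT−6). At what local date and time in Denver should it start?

06:15 on Jul 4

Target end time in UTC: 03:35 + 10:00 = 13:35 on Jul 4.
Subtract 1 hour and 20 minutes → start 12:15 UTC on Jul 4.
Denver is UTC−6:00: 12:15 − 6:00 = 06:15 on Jul 4.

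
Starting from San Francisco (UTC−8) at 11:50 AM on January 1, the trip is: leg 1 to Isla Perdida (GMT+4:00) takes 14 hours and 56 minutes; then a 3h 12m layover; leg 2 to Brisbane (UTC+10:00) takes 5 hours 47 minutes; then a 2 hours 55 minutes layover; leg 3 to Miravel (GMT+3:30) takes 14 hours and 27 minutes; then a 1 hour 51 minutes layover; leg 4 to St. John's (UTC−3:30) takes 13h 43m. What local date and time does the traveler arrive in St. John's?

1:11 AM on January 4

Convert departure to UTC: 11:50 AM + 8:00 = 7:50 PM UTC on Jan 1.
Add 14 hours and 56 minutes leg 1 → 10:46 AM UTC (Jan 2).
Add 3 hours 12 minutes layover in Isla Perdida → 1:58 PM UTC.
Add 5 hours 47 minutes leg 2 → 7:45 PM UTC.
Add 2 hours and 55 minutes layover in Brisbane → 10:40 PM UTC.
Add 14 hours 27 minutes leg 3 → 1:07 PM UTC (Jan 3).
Add 1 hour 51 minutes layover in Miravel → 2:58 PM UTC.
Add 13 hours and 43 minutes leg 4 → 4:41 AM UTC (Jan 4).
St. John's is UTC−3:30, so local arrival = 4:41 AM − 3:30 = 1:11 AM on Jan 4.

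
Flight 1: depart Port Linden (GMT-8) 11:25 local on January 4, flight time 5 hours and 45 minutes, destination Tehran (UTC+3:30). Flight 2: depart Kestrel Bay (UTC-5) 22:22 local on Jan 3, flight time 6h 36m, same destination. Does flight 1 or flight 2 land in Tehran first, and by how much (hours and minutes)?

Flight 1 in UTC: 11:25 + 8:00 = 19:25 on Jan 4.
+5 hours 45 minutes → arrive 01:10 UTC on Jan 5.
Flight 2 in UTC: 22:22 + 5:00 = 03:22 on Jan 4.
+6 hours and 36 minutes → arrive 09:58 UTC on Jan 4.
Flight 2 lands earlier by 15 hours 12 minutes.

the second, by 15 hours 12 minutes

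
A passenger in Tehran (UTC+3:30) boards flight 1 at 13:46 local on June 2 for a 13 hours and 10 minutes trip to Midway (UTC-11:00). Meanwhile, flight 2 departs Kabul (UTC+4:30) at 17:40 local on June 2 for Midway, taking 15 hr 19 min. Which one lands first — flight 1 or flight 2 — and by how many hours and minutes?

the first, by 5 hours 3 minutes

Flight 1 in UTC: 13:46 − 3:30 = 10:16 on Jun 2.
+13 hours 10 minutes → arrive 23:26 UTC on Jun 2.
Flight 2 in UTC: 17:40 − 4:30 = 13:10 on Jun 2.
+15 hours and 19 minutes → arrive 04:29 UTC on Jun 3.
Flight 1 lands earlier by 5 hours 3 minutes.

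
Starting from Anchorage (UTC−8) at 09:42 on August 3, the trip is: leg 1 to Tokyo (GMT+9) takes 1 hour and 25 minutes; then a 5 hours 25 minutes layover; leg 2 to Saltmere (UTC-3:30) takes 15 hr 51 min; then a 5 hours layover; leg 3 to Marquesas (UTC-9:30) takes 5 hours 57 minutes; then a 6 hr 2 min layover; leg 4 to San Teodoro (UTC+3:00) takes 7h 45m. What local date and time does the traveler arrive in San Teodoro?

20:07 on August 5

Convert departure to UTC: 09:42 + 8:00 = 17:42 UTC on Aug 3.
Add 1 hour 25 minutes leg 1 → 19:07 UTC.
Add 5 hours 25 minutes layover in Tokyo → 00:32 UTC (Aug 4).
Add 15 hours and 51 minutes leg 2 → 16:23 UTC.
Add 5 hours layover in Saltmere → 21:23 UTC.
Add 5 hours 57 minutes leg 3 → 03:20 UTC (Aug 5).
Add 6 hours 2 minutes layover in Marquesas → 09:22 UTC.
Add 7 hours 45 minutes leg 4 → 17:07 UTC.
San Teodoro is UTC+3:00, so local arrival = 17:07 + 3:00 = 20:07 on Aug 5.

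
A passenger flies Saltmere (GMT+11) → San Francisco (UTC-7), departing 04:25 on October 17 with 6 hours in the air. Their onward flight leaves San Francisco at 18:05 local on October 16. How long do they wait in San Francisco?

1 hour 40 minutes

Convert departure to UTC: 04:25 − 11:00 = 17:25 UTC on Oct 16.
Add 6 hours flight time → 23:25 UTC.
San Francisco is UTC−7:00, so local arrival = 23:25 − 7:00 = 16:25 on Oct 16.
Layover = 18:05 − 16:25 = 1 hour 40 minutes.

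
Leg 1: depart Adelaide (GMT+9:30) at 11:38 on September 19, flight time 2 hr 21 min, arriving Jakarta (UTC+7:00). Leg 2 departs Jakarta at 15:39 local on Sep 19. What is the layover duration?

4 hours 10 minutes

Convert departure to UTC: 11:38 − 9:30 = 02:08 UTC on Sep 19.
Add 2 hours 21 minutes flight time → 04:29 UTC.
Jakarta is UTC+7:00, so local arrival = 04:29 + 7:00 = 11:29 on Sep 19.
Layover = 15:39 − 11:29 = 4 hours 10 minutes.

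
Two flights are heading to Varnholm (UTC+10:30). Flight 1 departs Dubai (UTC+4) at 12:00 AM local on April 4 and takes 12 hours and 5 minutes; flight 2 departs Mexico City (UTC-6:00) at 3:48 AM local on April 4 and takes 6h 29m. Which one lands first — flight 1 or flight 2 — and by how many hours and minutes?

the first, by 8 hours 12 minutes

Flight 1 in UTC: 12:00 AM − 4:00 = 8:00 PM on Apr 3.
+12 hours and 5 minutes → arrive 8:05 AM UTC on Apr 4.
Flight 2 in UTC: 3:48 AM + 6:00 = 9:48 AM on Apr 4.
+6 hours and 29 minutes → arrive 4:17 PM UTC on Apr 4.
Flight 1 lands earlier by 8 hours 12 minutes.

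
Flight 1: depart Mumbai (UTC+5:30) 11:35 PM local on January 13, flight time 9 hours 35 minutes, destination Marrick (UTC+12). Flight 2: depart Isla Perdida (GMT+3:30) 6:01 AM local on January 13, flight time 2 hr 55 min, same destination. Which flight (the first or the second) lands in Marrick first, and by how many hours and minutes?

the second, by 22 hours 14 minutes

Flight 1 in UTC: 11:35 PM − 5:30 = 6:05 PM on Jan 13.
+9 hours 35 minutes → arrive 3:40 AM UTC on Jan 14.
Flight 2 in UTC: 6:01 AM − 3:30 = 2:31 AM on Jan 13.
+2 hours 55 minutes → arrive 5:26 AM UTC on Jan 13.
Flight 2 lands earlier by 22 hours 14 minutes.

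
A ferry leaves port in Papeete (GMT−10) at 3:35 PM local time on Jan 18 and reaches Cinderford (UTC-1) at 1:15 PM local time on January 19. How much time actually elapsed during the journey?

12 hours 40 minutes

Departure in UTC: 3:35 PM + 10:00 = 1:35 AM on Jan 19.
Arrival in UTC: 1:15 PM + 1:00 = 2:15 PM on Jan 19.
Elapsed = 2:15 PM − 1:35 AM = 12 hours 40 minutes.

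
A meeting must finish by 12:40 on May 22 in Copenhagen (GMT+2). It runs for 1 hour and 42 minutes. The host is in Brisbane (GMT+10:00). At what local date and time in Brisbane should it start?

18:58 on May 22

Target end time in UTC: 12:40 − 2:00 = 10:40 on May 22.
Subtract 1 hour 42 minutes → start 08:58 UTC on May 22.
Brisbane is UTC+10:00: 08:58 + 10:00 = 18:58 on May 22.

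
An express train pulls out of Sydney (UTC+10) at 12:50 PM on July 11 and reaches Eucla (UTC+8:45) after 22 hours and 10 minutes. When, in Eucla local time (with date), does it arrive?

9:45 AM on July 12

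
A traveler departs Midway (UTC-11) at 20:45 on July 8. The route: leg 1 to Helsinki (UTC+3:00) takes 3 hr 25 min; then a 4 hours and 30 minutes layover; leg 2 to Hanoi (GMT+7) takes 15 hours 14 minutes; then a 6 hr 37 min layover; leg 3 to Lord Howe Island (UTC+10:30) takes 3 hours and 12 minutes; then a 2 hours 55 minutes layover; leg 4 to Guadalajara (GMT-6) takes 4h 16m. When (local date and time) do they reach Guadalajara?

17:54 on July 10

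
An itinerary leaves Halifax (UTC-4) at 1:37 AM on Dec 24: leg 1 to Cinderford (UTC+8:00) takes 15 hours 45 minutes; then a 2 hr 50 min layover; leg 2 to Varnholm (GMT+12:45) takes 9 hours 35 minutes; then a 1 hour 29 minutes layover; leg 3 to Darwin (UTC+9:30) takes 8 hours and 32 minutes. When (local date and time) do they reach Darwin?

5:18 AM on December 26

Convert departure to UTC: 1:37 AM + 4:00 = 5:37 AM UTC on Dec 24.
Add 15 hours and 45 minutes leg 1 → 9:22 PM UTC.
Add 2 hours and 50 minutes layover in Cinderford → 12:12 AM UTC (Dec 25).
Add 9 hours and 35 minutes leg 2 → 9:47 AM UTC.
Add 1 hour 29 minutes layover in Varnholm → 11:16 AM UTC.
Add 8 hours 32 minutes leg 3 → 7:48 PM UTC.
Darwin is UTC+9:30, so local arrival = 7:48 PM + 9:30 = 5:18 AM on Dec 26.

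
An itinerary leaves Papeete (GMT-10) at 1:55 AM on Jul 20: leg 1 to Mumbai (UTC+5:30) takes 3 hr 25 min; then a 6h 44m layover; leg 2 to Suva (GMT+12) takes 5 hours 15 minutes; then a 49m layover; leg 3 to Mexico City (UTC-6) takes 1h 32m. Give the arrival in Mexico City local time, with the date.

Convert departure to UTC: 1:55 AM + 10:00 = 11:55 AM UTC on Jul 20.
Add 3 hours 25 minutes leg 1 → 3:20 PM UTC.
Add 6 hours 44 minutes layover in Mumbai → 10:04 PM UTC.
Add 5 hours and 15 minutes leg 2 → 3:19 AM UTC (Jul 21).
Add 49 minutes layover in Suva → 4:08 AM UTC.
Add 1 hour 32 minutes leg 3 → 5:40 AM UTC.
Mexico City is UTC−6:00, so local arrival = 5:40 AM − 6:00 = 11:40 PM on Jul 20.

11:40 PM on July 20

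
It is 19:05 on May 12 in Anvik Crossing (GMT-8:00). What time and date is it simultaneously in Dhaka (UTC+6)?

09:05 on May 13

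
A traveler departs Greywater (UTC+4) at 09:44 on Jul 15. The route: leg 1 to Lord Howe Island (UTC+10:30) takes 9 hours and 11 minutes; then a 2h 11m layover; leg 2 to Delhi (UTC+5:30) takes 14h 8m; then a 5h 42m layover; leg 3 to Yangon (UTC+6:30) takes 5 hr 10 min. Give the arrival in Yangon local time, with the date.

Convert departure to UTC: 09:44 − 4:00 = 05:44 UTC on Jul 15.
Add 9 hours and 11 minutes leg 1 → 14:55 UTC.
Add 2 hours and 11 minutes layover in Lord Howe Island → 17:06 UTC.
Add 14 hours and 8 minutes leg 2 → 07:14 UTC (Jul 16).
Add 5 hours 42 minutes layover in Delhi → 12:56 UTC.
Add 5 hours 10 minutes leg 3 → 18:06 UTC.
Yangon is UTC+6:30, so local arrival = 18:06 + 6:30 = 00:36 on Jul 17.

00:36 on July 17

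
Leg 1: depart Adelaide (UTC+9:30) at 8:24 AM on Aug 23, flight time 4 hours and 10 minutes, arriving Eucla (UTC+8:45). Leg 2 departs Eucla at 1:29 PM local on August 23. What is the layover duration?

Convert departure to UTC: 8:24 AM − 9:30 = 10:54 PM UTC on Aug 22.
Add 4 hours 10 minutes flight time → 3:04 AM UTC (Aug 23).
Eucla is UTC+8:45, so local arrival = 3:04 AM + 8:45 = 11:49 AM on Aug 23.
Layover = 1:29 PM − 11:49 AM = 1 hour 40 minutes.

1 hour 40 minutes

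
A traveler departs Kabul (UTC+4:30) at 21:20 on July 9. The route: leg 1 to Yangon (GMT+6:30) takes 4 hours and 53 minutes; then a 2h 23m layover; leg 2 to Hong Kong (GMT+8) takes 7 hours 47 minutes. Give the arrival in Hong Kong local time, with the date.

15:53 on July 10

Convert departure to UTC: 21:20 − 4:30 = 16:50 UTC on Jul 9.
Add 4 hours and 53 minutes leg 1 → 21:43 UTC.
Add 2 hours 23 minutes layover in Yangon → 00:06 UTC (Jul 10).
Add 7 hours 47 minutes leg 2 → 07:53 UTC.
Hong Kong is UTC+8:00, so local arrival = 07:53 + 8:00 = 15:53 on Jul 10.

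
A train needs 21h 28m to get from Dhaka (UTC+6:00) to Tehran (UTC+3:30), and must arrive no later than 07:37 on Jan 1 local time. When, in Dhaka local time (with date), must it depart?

Target arrival in UTC: 07:37 − 3:30 = 04:07 on Jan 1.
Subtract 21 hours and 28 minutes → departure 06:39 UTC on Dec 31.
Dhaka is UTC+6:00: 06:39 + 6:00 = 12:39 on Dec 31.

12:39 on December 31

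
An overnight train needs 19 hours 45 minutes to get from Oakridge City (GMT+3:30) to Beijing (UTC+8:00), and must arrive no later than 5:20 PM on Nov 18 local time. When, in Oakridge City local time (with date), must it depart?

Target arrival in UTC: 5:20 PM − 8:00 = 9:20 AM on Nov 18.
Subtract 19 hours and 45 minutes → departure 1:35 PM UTC on Nov 17.
Oakridge City is UTC+3:30: 1:35 PM + 3:30 = 5:05 PM on Nov 17.

5:05 PM on Nov 17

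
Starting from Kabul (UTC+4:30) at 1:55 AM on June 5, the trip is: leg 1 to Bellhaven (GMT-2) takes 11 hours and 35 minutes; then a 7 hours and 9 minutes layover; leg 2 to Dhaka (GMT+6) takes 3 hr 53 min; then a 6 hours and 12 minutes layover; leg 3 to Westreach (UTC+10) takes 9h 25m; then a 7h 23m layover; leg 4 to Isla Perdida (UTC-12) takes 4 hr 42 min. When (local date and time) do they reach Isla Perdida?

11:44 AM on Jun 6

Convert departure to UTC: 1:55 AM − 4:30 = 9:25 PM UTC on Jun 4.
Add 11 hours and 35 minutes leg 1 → 9:00 AM UTC (Jun 5).
Add 7 hours and 9 minutes layover in Bellhaven → 4:09 PM UTC.
Add 3 hours 53 minutes leg 2 → 8:02 PM UTC.
Add 6 hours and 12 minutes layover in Dhaka → 2:14 AM UTC (Jun 6).
Add 9 hours 25 minutes leg 3 → 11:39 AM UTC.
Add 7 hours and 23 minutes layover in Westreach → 7:02 PM UTC.
Add 4 hours and 42 minutes leg 4 → 11:44 PM UTC.
Isla Perdida is UTC−12:00, so local arrival = 11:44 PM − 12:00 = 11:44 AM on Jun 6.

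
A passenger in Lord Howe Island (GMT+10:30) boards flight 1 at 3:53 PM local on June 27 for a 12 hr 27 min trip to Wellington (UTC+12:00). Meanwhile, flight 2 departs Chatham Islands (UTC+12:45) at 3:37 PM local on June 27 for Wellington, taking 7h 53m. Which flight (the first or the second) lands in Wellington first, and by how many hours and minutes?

Flight 1 in UTC: 3:53 PM − 10:30 = 5:23 AM on Jun 27.
+12 hours 27 minutes → arrive 5:50 PM UTC on Jun 27.
Flight 2 in UTC: 3:37 PM − 12:45 = 2:52 AM on Jun 27.
+7 hours 53 minutes → arrive 10:45 AM UTC on Jun 27.
Flight 2 lands earlier by 7 hours 5 minutes.

the second, by 7 hours 5 minutes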